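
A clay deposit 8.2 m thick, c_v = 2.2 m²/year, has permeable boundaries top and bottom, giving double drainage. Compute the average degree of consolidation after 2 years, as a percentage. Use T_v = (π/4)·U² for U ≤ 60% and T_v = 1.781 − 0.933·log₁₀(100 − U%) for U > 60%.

Drainage path length: H_d = H/2 = 4.1 m (double drainage).
T_v = c_v·t/H_d² = 2.2×2/4.1² = 0.26175.
T_v = 0.26175 corresponds to the U ≤ 60% branch:
U = √(4T_v/π) = 0.5773

U ≈ 57.7 %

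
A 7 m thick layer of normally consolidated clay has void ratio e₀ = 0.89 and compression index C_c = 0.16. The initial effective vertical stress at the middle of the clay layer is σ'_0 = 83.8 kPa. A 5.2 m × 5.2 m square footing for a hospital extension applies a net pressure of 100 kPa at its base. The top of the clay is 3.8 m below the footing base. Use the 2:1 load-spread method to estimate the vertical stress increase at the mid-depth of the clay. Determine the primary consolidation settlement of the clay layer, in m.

S_c ≈ 0.0483 m

Mid-depth of clay below the footing base: z = 3.8 + 7/2 = 7.3 m.
Stress increase at mid-clay by the 2:1 spreading method:
Δσ = qBL/((B+z)(L+z)) = 100×5.2×5.2/((5.2+7.3)(5.2+7.3)) = 17.306 kPa
Final effective stress: σ'_f = σ'_0 + Δσ = 83.8 + 17.306 = 101.11 kPa.
Normally consolidated clay, so the full stress increment lies on the virgin compression line:
S_c = C_c·H/(1+e₀)·log₁₀(σ'_f/σ'_0) = 0.16×7/(1+0.89)×log₁₀(101.11/83.8)
    = 0.59259 × 0.08155 = 0.04833 m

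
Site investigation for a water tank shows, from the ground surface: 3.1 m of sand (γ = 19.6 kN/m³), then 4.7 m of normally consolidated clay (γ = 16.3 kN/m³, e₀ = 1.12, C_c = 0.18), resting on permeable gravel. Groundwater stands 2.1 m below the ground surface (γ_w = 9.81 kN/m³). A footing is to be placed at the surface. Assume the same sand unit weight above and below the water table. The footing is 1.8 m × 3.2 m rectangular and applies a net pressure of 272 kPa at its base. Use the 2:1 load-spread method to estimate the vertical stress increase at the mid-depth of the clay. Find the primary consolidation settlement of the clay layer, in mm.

S_c ≈ 55.5 mm

Mid-depth of clay below the ground surface: z = 3.1 + 4.7/2 = 5.45 m.
Total vertical stress at mid-clay: σ_v = 19.6×3.1 + 16.3×2.35 = 99.065 kPa.
Pore pressure: u = 9.81×(5.45 − 2.1) = 32.864 kPa.
Initial effective stress: σ'_0 = σ_v − u = 99.065 − 32.864 = 66.201 kPa.
Stress increase at mid-clay by the 2:1 spreading method:
Δσ = qBL/((B+z)(L+z)) = 272×1.8×3.2/((1.8+5.45)(3.2+5.45)) = 24.983 kPa
Final effective stress: σ'_f = σ'_0 + Δσ = 66.201 + 24.983 = 91.184 kPa.
Normally consolidated clay, so the full stress increment lies on the virgin compression line:
S_c = C_c·H/(1+e₀)·log₁₀(σ'_f/σ'_0) = 0.18×4.7/(1+1.12)×log₁₀(91.184/66.201)
    = 0.39906 × 0.13905 = 0.05549 m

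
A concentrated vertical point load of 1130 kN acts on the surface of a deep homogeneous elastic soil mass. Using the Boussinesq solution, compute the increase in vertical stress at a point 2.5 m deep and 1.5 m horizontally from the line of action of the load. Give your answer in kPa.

Boussinesq vertical stress below a point load on an elastic half-space:
Δσ_z = 3P/(2πz²) · [1 + (r/z)²]^(−5/2)
r/z = 1.5/2.5 = 0.6; [1+(r/z)²]^(−5/2) = 0.46361.
Δσ_z = 3×1130/(2π×2.5²) × 0.46361 = 86.326 × 0.46361 = 40.02 kPa

Δσ_z ≈ 40 kPa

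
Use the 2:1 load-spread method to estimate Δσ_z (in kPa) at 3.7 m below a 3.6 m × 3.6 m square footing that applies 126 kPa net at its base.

By the 2:1 method the load spreads at 1 horizontal : 2 vertical, so at depth z the loaded area has grown by z in each plan dimension:
Δσ = qBL/((B+z)(L+z)) = 126×3.6×3.6/((3.6+3.7)(3.6+3.7)) = 30.643 kPa

Δσ_z ≈ 30.6 kPa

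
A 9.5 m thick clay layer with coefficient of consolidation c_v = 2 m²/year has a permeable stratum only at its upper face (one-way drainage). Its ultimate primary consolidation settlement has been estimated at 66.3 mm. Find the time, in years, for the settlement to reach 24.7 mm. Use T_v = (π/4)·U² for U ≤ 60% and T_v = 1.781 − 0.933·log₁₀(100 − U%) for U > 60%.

Drainage path length: H_d = H = 9.5 m (single drainage).
U = S(t)/S_ult = 24.7/66.3 = 0.3725.
U ≤ 60%: T_v = (π/4)·U² = (π/4)×0.37255² = 0.10901.
t = T_v·H_d²/c_v = 0.10901×9.5²/2 = 4.919 years.

t ≈ 4.92 years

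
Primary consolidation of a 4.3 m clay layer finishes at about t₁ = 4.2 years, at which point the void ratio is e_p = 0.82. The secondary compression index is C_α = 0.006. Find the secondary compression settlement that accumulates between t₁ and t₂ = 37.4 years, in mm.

Secondary compression: S_s = C_α·H/(1+e_p)·log₁₀(t₂/t₁)
S_s = 0.006×4.3/(1+0.82)×log₁₀(37.4/4.2)
    = 0.01418 × 0.9496 = 0.01346 m

S_s ≈ 13.5 mm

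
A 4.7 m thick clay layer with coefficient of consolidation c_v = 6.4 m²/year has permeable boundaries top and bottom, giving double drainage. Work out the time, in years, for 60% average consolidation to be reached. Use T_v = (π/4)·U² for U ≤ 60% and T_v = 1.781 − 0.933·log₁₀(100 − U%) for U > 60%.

Drainage path length: H_d = H/2 = 2.35 m (double drainage).
U ≤ 60%: T_v = (π/4)·U² = (π/4)×0.6² = 0.28274.
t = T_v·H_d²/c_v = 0.28274×2.35²/6.4 = 0.244 years.

t ≈ 0.244 years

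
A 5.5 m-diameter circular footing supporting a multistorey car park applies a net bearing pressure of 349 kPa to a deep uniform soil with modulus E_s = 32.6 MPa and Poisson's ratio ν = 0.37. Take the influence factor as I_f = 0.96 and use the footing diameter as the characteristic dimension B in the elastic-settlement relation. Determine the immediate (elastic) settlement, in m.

S_e ≈ 0.0488 m

Immediate (elastic) settlement: S_e = q·B·(1−ν²)/E_s · I_f.
E_s = 32.6 MPa = 32600 kPa.
S_e = 349 × 5.5 × (1 − 0.37²) / 32600 × 0.96
    = 349 × 5.5 × 0.8631 / 32600 × 0.96
    = 0.04879 m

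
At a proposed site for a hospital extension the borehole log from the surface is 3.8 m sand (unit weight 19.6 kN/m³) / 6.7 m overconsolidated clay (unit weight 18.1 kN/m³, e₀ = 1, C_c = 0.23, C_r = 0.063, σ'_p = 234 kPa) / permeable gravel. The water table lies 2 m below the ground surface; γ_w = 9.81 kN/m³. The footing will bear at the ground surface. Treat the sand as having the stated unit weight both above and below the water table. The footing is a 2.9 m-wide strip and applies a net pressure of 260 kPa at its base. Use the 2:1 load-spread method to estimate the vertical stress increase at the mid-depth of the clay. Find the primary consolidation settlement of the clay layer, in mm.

Mid-depth of clay below the ground surface: z = 3.8 + 6.7/2 = 7.15 m.
Total vertical stress at mid-clay: σ_v = 19.6×3.8 + 18.1×3.35 = 135.12 kPa.
Pore pressure: u = 9.81×(7.15 − 2) = 50.522 kPa.
Initial effective stress: σ'_0 = σ_v − u = 135.12 − 50.522 = 84.598 kPa.
Stress increase at mid-clay by the 2:1 spreading method:
Δσ = qB/(B+z) = 260×2.9/(2.9+7.15) = 75.025 kPa
Final effective stress: σ'_f = 84.598 + 75.025 = 159.62 kPa.
σ'_f = 159.62 ≤ σ'_p = 234 kPa, so the clay remains overconsolidated and only the recompression index applies:
S_c = C_r·H/(1+e₀)·log₁₀(σ'_f/σ'_0) = 0.063×6.7/2×log₁₀(159.62/84.598)
    = 0.21105 × 0.27573 = 0.05819 m

S_c ≈ 58.2 mm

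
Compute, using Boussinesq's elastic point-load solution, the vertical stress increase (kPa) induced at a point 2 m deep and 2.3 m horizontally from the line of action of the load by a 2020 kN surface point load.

Δσ_z ≈ 29.3 kPa

Boussinesq vertical stress below a point load on an elastic half-space:
Δσ_z = 3P/(2πz²) · [1 + (r/z)²]^(−5/2)
r/z = 2.3/2 = 1.15; [1+(r/z)²]^(−5/2) = 0.12165.
Δσ_z = 3×2020/(2π×2²) × 0.12165 = 241.12 × 0.12165 = 29.33 kPa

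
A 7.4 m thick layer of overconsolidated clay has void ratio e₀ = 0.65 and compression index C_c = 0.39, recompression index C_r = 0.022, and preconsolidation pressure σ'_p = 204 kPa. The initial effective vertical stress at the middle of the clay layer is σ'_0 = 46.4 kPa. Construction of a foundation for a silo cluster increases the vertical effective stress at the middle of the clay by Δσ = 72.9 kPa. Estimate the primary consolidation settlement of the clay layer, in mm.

Final effective stress: σ'_f = 46.4 + 72.9 = 119.3 kPa.
σ'_f = 119.3 ≤ σ'_p = 204 kPa, so the clay remains overconsolidated and only the recompression index applies:
S_c = C_r·H/(1+e₀)·log₁₀(σ'_f/σ'_0) = 0.022×7.4/1.65×log₁₀(119.3/46.4)
    = 0.098666 × 0.41012 = 0.04046 m

S_c ≈ 40.5 mm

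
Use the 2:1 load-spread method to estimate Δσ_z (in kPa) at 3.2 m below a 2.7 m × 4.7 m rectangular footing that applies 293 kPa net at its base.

By the 2:1 method the load spreads at 1 horizontal : 2 vertical, so at depth z the loaded area has grown by z in each plan dimension:
Δσ = qBL/((B+z)(L+z)) = 293×2.7×4.7/((2.7+3.2)(4.7+3.2)) = 79.772 kPa

Δσ_z ≈ 79.8 kPa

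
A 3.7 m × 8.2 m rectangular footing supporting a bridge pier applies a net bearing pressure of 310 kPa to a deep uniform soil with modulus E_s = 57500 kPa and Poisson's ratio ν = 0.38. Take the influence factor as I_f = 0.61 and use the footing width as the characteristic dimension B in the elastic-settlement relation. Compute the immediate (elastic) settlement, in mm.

Immediate (elastic) settlement: S_e = q·B·(1−ν²)/E_s · I_f.
S_e = 310 × 3.7 × (1 − 0.38²) / 57500 × 0.61
    = 310 × 3.7 × 0.8556 / 57500 × 0.61
    = 0.01041 m = 10.41 mm

S_e ≈ 10.4 mm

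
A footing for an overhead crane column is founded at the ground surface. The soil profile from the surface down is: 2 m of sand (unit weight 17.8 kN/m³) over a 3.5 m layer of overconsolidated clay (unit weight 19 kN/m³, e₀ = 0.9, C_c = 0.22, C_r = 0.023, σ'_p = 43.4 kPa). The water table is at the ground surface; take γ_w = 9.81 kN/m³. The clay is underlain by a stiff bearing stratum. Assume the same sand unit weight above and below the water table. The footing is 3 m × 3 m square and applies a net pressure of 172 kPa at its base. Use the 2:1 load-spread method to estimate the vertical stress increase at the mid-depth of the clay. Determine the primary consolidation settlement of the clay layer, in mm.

S_c ≈ 79.4 mm

Mid-depth of clay below the ground surface: z = 2 + 3.5/2 = 3.75 m.
Total vertical stress at mid-clay: σ_v = 17.8×2 + 19×1.75 = 68.85 kPa.
Pore pressure: u = 9.81×(3.75 − 0) = 36.788 kPa.
Initial effective stress: σ'_0 = σ_v − u = 68.85 − 36.788 = 32.062 kPa.
Stress increase at mid-clay by the 2:1 spreading method:
Δσ = qBL/((B+z)(L+z)) = 172×3×3/((3+3.75)(3+3.75)) = 33.975 kPa
Final effective stress: σ'_f = 32.062 + 33.975 = 66.037 kPa.
σ'_f = 66.037 > σ'_p = 43.4 kPa, so the stress path crosses the preconsolidation pressure — recompression up to σ'_p, then virgin compression beyond:
S_c = H/(1+e₀)·[C_r·log₁₀(σ'_p/σ'_0) + C_c·log₁₀(σ'_f/σ'_p)]
    = 3.5/1.9 × [0.023×log₁₀(43.4/32.062) + 0.22×log₁₀(66.037/43.4)]
    = 1.8421 × [0.0030245 + 0.040105] = 0.07945 m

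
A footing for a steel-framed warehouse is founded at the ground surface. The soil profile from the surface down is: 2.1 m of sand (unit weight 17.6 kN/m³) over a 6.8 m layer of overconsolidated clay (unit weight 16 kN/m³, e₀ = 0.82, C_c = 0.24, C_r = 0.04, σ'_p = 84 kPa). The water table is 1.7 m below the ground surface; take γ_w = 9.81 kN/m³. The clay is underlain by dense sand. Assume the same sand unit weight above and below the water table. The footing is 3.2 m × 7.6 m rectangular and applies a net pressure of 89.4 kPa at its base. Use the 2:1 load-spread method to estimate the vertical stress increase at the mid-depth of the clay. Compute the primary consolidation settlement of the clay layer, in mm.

S_c ≈ 19.6 mm

Mid-depth of clay below the ground surface: z = 2.1 + 6.8/2 = 5.5 m.
Total vertical stress at mid-clay: σ_v = 17.6×2.1 + 16×3.4 = 91.36 kPa.
Pore pressure: u = 9.81×(5.5 − 1.7) = 37.278 kPa.
Initial effective stress: σ'_0 = σ_v − u = 91.36 − 37.278 = 54.082 kPa.
Stress increase at mid-clay by the 2:1 spreading method:
Δσ = qBL/((B+z)(L+z)) = 89.4×3.2×7.6/((3.2+5.5)(7.6+5.5)) = 19.077 kPa
Final effective stress: σ'_f = 54.082 + 19.077 = 73.159 kPa.
σ'_f = 73.159 ≤ σ'_p = 84 kPa, so the clay remains overconsolidated and only the recompression index applies:
S_c = C_r·H/(1+e₀)·log₁₀(σ'_f/σ'_0) = 0.04×6.8/1.82×log₁₀(73.159/54.082)
    = 0.14945 × 0.13122 = 0.01961 m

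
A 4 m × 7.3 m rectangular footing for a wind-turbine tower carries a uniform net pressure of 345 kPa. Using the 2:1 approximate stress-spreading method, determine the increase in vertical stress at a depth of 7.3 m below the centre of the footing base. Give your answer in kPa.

By the 2:1 method the load spreads at 1 horizontal : 2 vertical, so at depth z the loaded area has grown by z in each plan dimension:
Δσ = qBL/((B+z)(L+z)) = 345×4×7.3/((4+7.3)(7.3+7.3)) = 61.062 kPa

Δσ_z ≈ 61.1 kPa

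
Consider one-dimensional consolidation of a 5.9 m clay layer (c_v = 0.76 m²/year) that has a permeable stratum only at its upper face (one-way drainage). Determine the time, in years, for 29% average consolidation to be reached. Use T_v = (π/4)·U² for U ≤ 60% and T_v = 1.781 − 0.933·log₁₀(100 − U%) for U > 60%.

Drainage path length: H_d = H = 5.9 m (single drainage).
U ≤ 60%: T_v = (π/4)·U² = (π/4)×0.29² = 0.066052.
t = T_v·H_d²/c_v = 0.066052×5.9²/0.76 = 3.025 years.

t ≈ 3.03 years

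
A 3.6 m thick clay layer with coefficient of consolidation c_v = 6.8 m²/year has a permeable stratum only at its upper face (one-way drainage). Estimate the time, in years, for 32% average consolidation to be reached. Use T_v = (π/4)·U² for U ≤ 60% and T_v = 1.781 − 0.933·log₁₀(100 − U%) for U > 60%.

t ≈ 0.153 years

Drainage path length: H_d = H = 3.6 m (single drainage).
U ≤ 60%: T_v = (π/4)·U² = (π/4)×0.32² = 0.080425.
t = T_v·H_d²/c_v = 0.080425×3.6²/6.8 = 0.1533 years.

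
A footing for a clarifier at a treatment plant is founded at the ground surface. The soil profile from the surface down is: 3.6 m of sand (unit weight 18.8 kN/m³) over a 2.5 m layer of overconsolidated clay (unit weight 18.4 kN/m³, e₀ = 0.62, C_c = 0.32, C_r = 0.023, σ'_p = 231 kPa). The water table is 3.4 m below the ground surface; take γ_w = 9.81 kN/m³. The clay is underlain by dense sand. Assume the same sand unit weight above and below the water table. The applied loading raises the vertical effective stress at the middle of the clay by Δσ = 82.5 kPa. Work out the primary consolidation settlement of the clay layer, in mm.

S_c ≈ 11.3 mm

Mid-depth of clay below the ground surface: z = 3.6 + 2.5/2 = 4.85 m.
Total vertical stress at mid-clay: σ_v = 18.8×3.6 + 18.4×1.25 = 90.68 kPa.
Pore pressure: u = 9.81×(4.85 − 3.4) = 14.225 kPa.
Initial effective stress: σ'_0 = σ_v − u = 90.68 − 14.225 = 76.455 kPa.
Final effective stress: σ'_f = 76.455 + 82.5 = 158.95 kPa.
σ'_f = 158.95 ≤ σ'_p = 231 kPa, so the clay remains overconsolidated and only the recompression index applies:
S_c = C_r·H/(1+e₀)·log₁₀(σ'_f/σ'_0) = 0.023×2.5/1.62×log₁₀(158.95/76.455)
    = 0.035494 × 0.31785 = 0.01128 m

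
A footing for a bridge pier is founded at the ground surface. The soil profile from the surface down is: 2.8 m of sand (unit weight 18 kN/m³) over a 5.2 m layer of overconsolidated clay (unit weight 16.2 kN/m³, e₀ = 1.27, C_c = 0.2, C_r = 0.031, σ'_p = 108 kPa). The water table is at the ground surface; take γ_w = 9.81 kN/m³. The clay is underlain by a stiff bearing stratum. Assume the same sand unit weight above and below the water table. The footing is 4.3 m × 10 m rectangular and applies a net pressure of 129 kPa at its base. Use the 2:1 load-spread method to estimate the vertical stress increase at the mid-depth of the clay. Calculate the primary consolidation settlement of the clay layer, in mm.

Mid-depth of clay below the ground surface: z = 2.8 + 5.2/2 = 5.4 m.
Total vertical stress at mid-clay: σ_v = 18×2.8 + 16.2×2.6 = 92.52 kPa.
Pore pressure: u = 9.81×(5.4 − 0) = 52.974 kPa.
Initial effective stress: σ'_0 = σ_v − u = 92.52 − 52.974 = 39.546 kPa.
Stress increase at mid-clay by the 2:1 spreading method:
Δσ = qBL/((B+z)(L+z)) = 129×4.3×10/((4.3+5.4)(10+5.4)) = 37.133 kPa
Final effective stress: σ'_f = 39.546 + 37.133 = 76.679 kPa.
σ'_f = 76.679 ≤ σ'_p = 108 kPa, so the clay remains overconsolidated and only the recompression index applies:
S_c = C_r·H/(1+e₀)·log₁₀(σ'_f/σ'_0) = 0.031×5.2/2.27×log₁₀(76.679/39.546)
    = 0.071012 × 0.28757 = 0.02042 m

S_c ≈ 20.4 mm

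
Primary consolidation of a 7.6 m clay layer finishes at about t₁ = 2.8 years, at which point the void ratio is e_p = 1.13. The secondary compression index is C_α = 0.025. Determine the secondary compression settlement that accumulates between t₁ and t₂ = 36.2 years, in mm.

S_s ≈ 99.2 mm

Secondary compression: S_s = C_α·H/(1+e_p)·log₁₀(t₂/t₁)
S_s = 0.025×7.6/(1+1.13)×log₁₀(36.2/2.8)
    = 0.0892 × 1.112 = 0.09915 m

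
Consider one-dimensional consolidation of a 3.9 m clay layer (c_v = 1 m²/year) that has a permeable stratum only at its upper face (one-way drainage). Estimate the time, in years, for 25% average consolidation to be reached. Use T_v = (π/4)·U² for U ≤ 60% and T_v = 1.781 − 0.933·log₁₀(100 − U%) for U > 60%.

t ≈ 0.747 years

Drainage path length: H_d = H = 3.9 m (single drainage).
U ≤ 60%: T_v = (π/4)·U² = (π/4)×0.25² = 0.049087.
t = T_v·H_d²/c_v = 0.049087×3.9²/1 = 0.7466 years.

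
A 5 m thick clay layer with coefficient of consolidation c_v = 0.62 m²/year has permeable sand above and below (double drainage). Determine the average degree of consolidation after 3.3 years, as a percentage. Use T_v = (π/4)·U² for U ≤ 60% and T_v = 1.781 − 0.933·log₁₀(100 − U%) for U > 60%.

U ≈ 63.9 %

Drainage path length: H_d = H/2 = 2.5 m (double drainage).
T_v = c_v·t/H_d² = 0.62×3.3/2.5² = 0.32736.
T_v = 0.32736 corresponds to the U > 60% branch:
U = 1 − 10^((1.781 − T_v)/0.933)/100 = 0.6386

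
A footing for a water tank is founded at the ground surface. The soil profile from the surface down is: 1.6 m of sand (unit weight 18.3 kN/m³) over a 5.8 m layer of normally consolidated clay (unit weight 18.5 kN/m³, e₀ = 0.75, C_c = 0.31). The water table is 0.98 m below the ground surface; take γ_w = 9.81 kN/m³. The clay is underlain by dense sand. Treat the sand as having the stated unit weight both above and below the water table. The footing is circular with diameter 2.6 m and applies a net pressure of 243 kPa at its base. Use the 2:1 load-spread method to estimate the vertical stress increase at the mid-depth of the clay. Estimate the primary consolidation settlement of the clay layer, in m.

S_c ≈ 0.23 m

Mid-depth of clay below the ground surface: z = 1.6 + 5.8/2 = 4.5 m.
Total vertical stress at mid-clay: σ_v = 18.3×1.6 + 18.5×2.9 = 82.93 kPa.
Pore pressure: u = 9.81×(4.5 − 0.98) = 34.531 kPa.
Initial effective stress: σ'_0 = σ_v − u = 82.93 − 34.531 = 48.399 kPa.
Stress increase at mid-clay by the 2:1 spreading method:
Δσ ≈ qD²/(D+z)² = 243×2.6²/(2.6+4.5)² = 32.586 kPa
Final effective stress: σ'_f = σ'_0 + Δσ = 48.399 + 32.586 = 80.985 kPa.
Normally consolidated clay, so the full stress increment lies on the virgin compression line:
S_c = C_c·H/(1+e₀)·log₁₀(σ'_f/σ'_0) = 0.31×5.8/(1+0.75)×log₁₀(80.985/48.399)
    = 1.0274 × 0.22357 = 0.2297 m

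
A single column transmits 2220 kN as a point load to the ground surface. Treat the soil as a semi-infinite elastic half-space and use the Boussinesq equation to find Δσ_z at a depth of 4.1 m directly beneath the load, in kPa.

Δσ_z ≈ 63.1 kPa

Boussinesq vertical stress below a point load on an elastic half-space:
Δσ_z = 3P/(2πz²) · [1 + (r/z)²]^(−5/2)
r/z = 0/4.1 = 0; [1+(r/z)²]^(−5/2) = 1.
Δσ_z = 3×2220/(2π×4.1²) × 1 = 63.056 × 1 = 63.06 kPa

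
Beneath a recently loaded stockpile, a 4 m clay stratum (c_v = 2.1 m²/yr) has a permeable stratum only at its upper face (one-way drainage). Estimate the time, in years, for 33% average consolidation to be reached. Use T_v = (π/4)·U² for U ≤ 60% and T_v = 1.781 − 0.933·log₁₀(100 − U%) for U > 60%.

Drainage path length: H_d = H = 4 m (single drainage).
U ≤ 60%: T_v = (π/4)·U² = (π/4)×0.33² = 0.08553.
t = T_v·H_d²/c_v = 0.08553×4²/2.1 = 0.6517 years.

t ≈ 0.652 years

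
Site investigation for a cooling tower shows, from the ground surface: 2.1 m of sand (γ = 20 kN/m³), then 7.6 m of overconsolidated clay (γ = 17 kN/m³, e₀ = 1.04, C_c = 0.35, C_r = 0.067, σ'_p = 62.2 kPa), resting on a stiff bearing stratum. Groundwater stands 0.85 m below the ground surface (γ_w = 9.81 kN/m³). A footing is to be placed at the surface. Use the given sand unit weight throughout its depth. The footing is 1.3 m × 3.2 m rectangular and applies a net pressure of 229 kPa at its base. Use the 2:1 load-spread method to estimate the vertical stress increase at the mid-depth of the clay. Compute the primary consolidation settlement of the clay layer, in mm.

Mid-depth of clay below the ground surface: z = 2.1 + 7.6/2 = 5.9 m.
Total vertical stress at mid-clay: σ_v = 20×2.1 + 17×3.8 = 106.6 kPa.
Pore pressure: u = 9.81×(5.9 − 0.85) = 49.541 kPa.
Initial effective stress: σ'_0 = σ_v − u = 106.6 − 49.541 = 57.059 kPa.
Stress increase at mid-clay by the 2:1 spreading method:
Δσ = qBL/((B+z)(L+z)) = 229×1.3×3.2/((1.3+5.9)(3.2+5.9)) = 14.54 kPa
Final effective stress: σ'_f = 57.059 + 14.54 = 71.599 kPa.
σ'_f = 71.599 > σ'_p = 62.2 kPa, so the stress path crosses the preconsolidation pressure — recompression up to σ'_p, then virgin compression beyond:
S_c = H/(1+e₀)·[C_r·log₁₀(σ'_p/σ'_0) + C_c·log₁₀(σ'_f/σ'_p)]
    = 7.6/2.04 × [0.067×log₁₀(62.2/57.059) + 0.35×log₁₀(71.599/62.2)]
    = 3.7255 × [0.0025102 + 0.021391] = 0.08904 m

S_c ≈ 89 mm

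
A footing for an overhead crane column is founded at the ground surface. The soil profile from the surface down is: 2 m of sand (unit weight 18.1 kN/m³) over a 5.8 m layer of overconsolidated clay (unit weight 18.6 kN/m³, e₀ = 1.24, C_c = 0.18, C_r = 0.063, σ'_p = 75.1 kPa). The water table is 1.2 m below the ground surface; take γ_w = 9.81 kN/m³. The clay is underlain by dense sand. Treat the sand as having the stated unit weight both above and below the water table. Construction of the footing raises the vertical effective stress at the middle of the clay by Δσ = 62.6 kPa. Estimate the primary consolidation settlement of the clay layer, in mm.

S_c ≈ 112 mm

Mid-depth of clay below the ground surface: z = 2 + 5.8/2 = 4.9 m.
Total vertical stress at mid-clay: σ_v = 18.1×2 + 18.6×2.9 = 90.14 kPa.
Pore pressure: u = 9.81×(4.9 − 1.2) = 36.297 kPa.
Initial effective stress: σ'_0 = σ_v − u = 90.14 − 36.297 = 53.843 kPa.
Final effective stress: σ'_f = 53.843 + 62.6 = 116.44 kPa.
σ'_f = 116.44 > σ'_p = 75.1 kPa, so the stress path crosses the preconsolidation pressure — recompression up to σ'_p, then virgin compression beyond:
S_c = H/(1+e₀)·[C_r·log₁₀(σ'_p/σ'_0) + C_c·log₁₀(σ'_f/σ'_p)]
    = 5.8/2.24 × [0.063×log₁₀(75.1/53.843) + 0.18×log₁₀(116.44/75.1)]
    = 2.5893 × [0.0091042 + 0.034283] = 0.1123 m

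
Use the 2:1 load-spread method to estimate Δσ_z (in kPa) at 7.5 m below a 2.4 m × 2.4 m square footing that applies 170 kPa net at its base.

By the 2:1 method the load spreads at 1 horizontal : 2 vertical, so at depth z the loaded area has grown by z in each plan dimension:
Δσ = qBL/((B+z)(L+z)) = 170×2.4×2.4/((2.4+7.5)(2.4+7.5)) = 9.9908 kPa

Δσ_z ≈ 9.99 kPa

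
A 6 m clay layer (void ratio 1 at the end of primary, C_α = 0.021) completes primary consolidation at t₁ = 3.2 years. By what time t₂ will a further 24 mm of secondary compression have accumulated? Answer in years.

S_s = C_α·H/(1+e_p)·log₁₀(t₂/t₁) ⇒ log₁₀(t₂/t₁) = S_s·(1+e_p)/(C_α·H).
log₁₀(t₂/t₁) = 0.024 × (1+1) / (0.021×6) = 0.381
t₂ = t₁ × 10^0.381 = 3.2 × 2.404 = 7.693 years

t₂ ≈ 7.69 years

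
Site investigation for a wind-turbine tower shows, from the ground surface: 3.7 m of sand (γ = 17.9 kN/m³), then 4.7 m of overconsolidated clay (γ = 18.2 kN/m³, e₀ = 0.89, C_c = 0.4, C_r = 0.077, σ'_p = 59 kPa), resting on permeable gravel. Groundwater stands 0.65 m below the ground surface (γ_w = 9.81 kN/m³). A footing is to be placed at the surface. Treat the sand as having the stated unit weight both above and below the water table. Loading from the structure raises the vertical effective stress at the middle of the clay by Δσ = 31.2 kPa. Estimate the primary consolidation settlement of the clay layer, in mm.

Mid-depth of clay below the ground surface: z = 3.7 + 4.7/2 = 6.05 m.
Total vertical stress at mid-clay: σ_v = 17.9×3.7 + 18.2×2.35 = 109 kPa.
Pore pressure: u = 9.81×(6.05 − 0.65) = 52.974 kPa.
Initial effective stress: σ'_0 = σ_v − u = 109 − 52.974 = 56.026 kPa.
Final effective stress: σ'_f = 56.026 + 31.2 = 87.226 kPa.
σ'_f = 87.226 > σ'_p = 59 kPa, so the stress path crosses the preconsolidation pressure — recompression up to σ'_p, then virgin compression beyond:
S_c = H/(1+e₀)·[C_r·log₁₀(σ'_p/σ'_0) + C_c·log₁₀(σ'_f/σ'_p)]
    = 4.7/1.89 × [0.077×log₁₀(59/56.026) + 0.4×log₁₀(87.226/59)]
    = 2.4868 × [0.0017296 + 0.067918] = 0.1732 m

S_c ≈ 173 mm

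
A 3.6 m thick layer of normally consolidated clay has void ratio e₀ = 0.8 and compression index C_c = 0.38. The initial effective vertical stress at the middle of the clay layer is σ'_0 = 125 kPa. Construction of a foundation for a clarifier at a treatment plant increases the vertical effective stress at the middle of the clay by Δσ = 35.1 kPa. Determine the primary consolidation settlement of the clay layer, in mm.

Final effective stress: σ'_f = σ'_0 + Δσ = 125 + 35.1 = 160.1 kPa.
Normally consolidated clay, so the full stress increment lies on the virgin compression line:
S_c = C_c·H/(1+e₀)·log₁₀(σ'_f/σ'_0) = 0.38×3.6/(1+0.8)×log₁₀(160.1/125)
    = 0.76 × 0.10748 = 0.08168 m

S_c ≈ 81.7 mm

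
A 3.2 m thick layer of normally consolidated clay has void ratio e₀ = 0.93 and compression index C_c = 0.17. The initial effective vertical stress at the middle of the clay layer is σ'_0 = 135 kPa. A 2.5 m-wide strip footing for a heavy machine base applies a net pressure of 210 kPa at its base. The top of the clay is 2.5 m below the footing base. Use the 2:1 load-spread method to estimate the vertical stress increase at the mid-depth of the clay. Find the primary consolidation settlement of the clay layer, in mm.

Mid-depth of clay below the footing base: z = 2.5 + 3.2/2 = 4.1 m.
Stress increase at mid-clay by the 2:1 spreading method:
Δσ = qB/(B+z) = 210×2.5/(2.5+4.1) = 79.545 kPa
Final effective stress: σ'_f = σ'_0 + Δσ = 135 + 79.545 = 214.55 kPa.
Normally consolidated clay, so the full stress increment lies on the virgin compression line:
S_c = C_c·H/(1+e₀)·log₁₀(σ'_f/σ'_0) = 0.17×3.2/(1+0.93)×log₁₀(214.55/135)
    = 0.28187 × 0.20119 = 0.05671 m

S_c ≈ 56.7 mm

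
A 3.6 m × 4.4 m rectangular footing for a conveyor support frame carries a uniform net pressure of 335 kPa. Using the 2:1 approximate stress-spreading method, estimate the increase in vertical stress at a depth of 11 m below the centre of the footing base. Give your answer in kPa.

Δσ_z ≈ 23.6 kPa

By the 2:1 method the load spreads at 1 horizontal : 2 vertical, so at depth z the loaded area has grown by z in each plan dimension:
Δσ = qBL/((B+z)(L+z)) = 335×3.6×4.4/((3.6+11)(4.4+11)) = 23.601 kPa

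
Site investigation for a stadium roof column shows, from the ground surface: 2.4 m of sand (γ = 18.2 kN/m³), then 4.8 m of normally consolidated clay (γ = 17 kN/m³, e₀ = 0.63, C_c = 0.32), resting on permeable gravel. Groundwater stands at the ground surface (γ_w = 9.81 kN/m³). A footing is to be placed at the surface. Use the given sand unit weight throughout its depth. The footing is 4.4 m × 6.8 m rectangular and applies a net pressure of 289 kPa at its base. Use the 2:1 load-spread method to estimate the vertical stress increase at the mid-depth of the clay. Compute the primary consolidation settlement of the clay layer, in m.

Mid-depth of clay below the ground surface: z = 2.4 + 4.8/2 = 4.8 m.
Total vertical stress at mid-clay: σ_v = 18.2×2.4 + 17×2.4 = 84.48 kPa.
Pore pressure: u = 9.81×(4.8 − 0) = 47.088 kPa.
Initial effective stress: σ'_0 = σ_v − u = 84.48 − 47.088 = 37.392 kPa.
Stress increase at mid-clay by the 2:1 spreading method:
Δσ = qBL/((B+z)(L+z)) = 289×4.4×6.8/((4.4+4.8)(6.8+4.8)) = 81.024 kPa
Final effective stress: σ'_f = σ'_0 + Δσ = 37.392 + 81.024 = 118.42 kPa.
Normally consolidated clay, so the full stress increment lies on the virgin compression line:
S_c = C_c·H/(1+e₀)·log₁₀(σ'_f/σ'_0) = 0.32×4.8/(1+0.63)×log₁₀(118.42/37.392)
    = 0.94233 × 0.50065 = 0.4718 m

S_c ≈ 0.472 m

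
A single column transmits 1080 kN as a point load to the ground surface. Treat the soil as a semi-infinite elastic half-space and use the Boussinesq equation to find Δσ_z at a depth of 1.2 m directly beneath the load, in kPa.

Boussinesq vertical stress below a point load on an elastic half-space:
Δσ_z = 3P/(2πz²) · [1 + (r/z)²]^(−5/2)
r/z = 0/1.2 = 0; [1+(r/z)²]^(−5/2) = 1.
Δσ_z = 3×1080/(2π×1.2²) × 1 = 358.1 × 1 = 358.1 kPa

Δσ_z ≈ 358 kPa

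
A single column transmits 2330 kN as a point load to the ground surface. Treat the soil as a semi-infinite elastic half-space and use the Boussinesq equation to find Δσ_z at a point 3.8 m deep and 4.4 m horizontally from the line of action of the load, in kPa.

Boussinesq vertical stress below a point load on an elastic half-space:
Δσ_z = 3P/(2πz²) · [1 + (r/z)²]^(−5/2)
r/z = 4.4/3.8 = 1.1579; [1+(r/z)²]^(−5/2) = 0.1193.
Δσ_z = 3×2330/(2π×3.8²) × 0.1193 = 77.042 × 0.1193 = 9.191 kPa

Δσ_z ≈ 9.19 kPa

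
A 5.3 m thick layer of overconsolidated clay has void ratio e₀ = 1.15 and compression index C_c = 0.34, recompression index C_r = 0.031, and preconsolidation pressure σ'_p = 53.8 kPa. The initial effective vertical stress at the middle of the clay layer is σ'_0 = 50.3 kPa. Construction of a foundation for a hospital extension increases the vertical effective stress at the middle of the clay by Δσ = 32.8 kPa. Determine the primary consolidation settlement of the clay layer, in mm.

S_c ≈ 160 mm

Final effective stress: σ'_f = 50.3 + 32.8 = 83.1 kPa.
σ'_f = 83.1 > σ'_p = 53.8 kPa, so the stress path crosses the preconsolidation pressure — recompression up to σ'_p, then virgin compression beyond:
S_c = H/(1+e₀)·[C_r·log₁₀(σ'_p/σ'_0) + C_c·log₁₀(σ'_f/σ'_p)]
    = 5.3/2.15 × [0.031×log₁₀(53.8/50.3) + 0.34×log₁₀(83.1/53.8)]
    = 2.4651 × [0.00090564 + 0.064198] = 0.1605 m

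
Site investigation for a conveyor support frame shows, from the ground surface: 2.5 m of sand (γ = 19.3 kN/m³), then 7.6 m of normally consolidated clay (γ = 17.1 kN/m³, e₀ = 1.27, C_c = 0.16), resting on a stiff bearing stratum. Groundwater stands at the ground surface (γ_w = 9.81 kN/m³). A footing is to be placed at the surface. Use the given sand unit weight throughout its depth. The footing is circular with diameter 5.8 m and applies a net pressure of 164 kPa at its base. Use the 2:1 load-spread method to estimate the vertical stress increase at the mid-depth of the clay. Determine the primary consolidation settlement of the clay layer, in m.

Mid-depth of clay below the ground surface: z = 2.5 + 7.6/2 = 6.3 m.
Total vertical stress at mid-clay: σ_v = 19.3×2.5 + 17.1×3.8 = 113.23 kPa.
Pore pressure: u = 9.81×(6.3 − 0) = 61.803 kPa.
Initial effective stress: σ'_0 = σ_v − u = 113.23 − 61.803 = 51.427 kPa.
Stress increase at mid-clay by the 2:1 spreading method:
Δσ ≈ qD²/(D+z)² = 164×5.8²/(5.8+6.3)² = 37.682 kPa
Final effective stress: σ'_f = σ'_0 + Δσ = 51.427 + 37.682 = 89.109 kPa.
Normally consolidated clay, so the full stress increment lies on the virgin compression line:
S_c = C_c·H/(1+e₀)·log₁₀(σ'_f/σ'_0) = 0.16×7.6/(1+1.27)×log₁₀(89.109/51.427)
    = 0.53568 × 0.23873 = 0.1279 m

S_c ≈ 0.128 m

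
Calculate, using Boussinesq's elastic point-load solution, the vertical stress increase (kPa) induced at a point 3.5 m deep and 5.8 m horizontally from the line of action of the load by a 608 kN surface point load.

Δσ_z ≈ 0.872 kPa

Boussinesq vertical stress below a point load on an elastic half-space:
Δσ_z = 3P/(2πz²) · [1 + (r/z)²]^(−5/2)
r/z = 5.8/3.5 = 1.6571; [1+(r/z)²]^(−5/2) = 0.036817.
Δσ_z = 3×608/(2π×3.5²) × 0.036817 = 23.698 × 0.036817 = 0.8725 kPa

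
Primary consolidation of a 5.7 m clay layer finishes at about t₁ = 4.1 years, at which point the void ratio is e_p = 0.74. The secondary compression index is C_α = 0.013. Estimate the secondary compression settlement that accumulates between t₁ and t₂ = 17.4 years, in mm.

S_s ≈ 26.7 mm

Secondary compression: S_s = C_α·H/(1+e_p)·log₁₀(t₂/t₁)
S_s = 0.013×5.7/(1+0.74)×log₁₀(17.4/4.1)
    = 0.04259 × 0.6278 = 0.02673 m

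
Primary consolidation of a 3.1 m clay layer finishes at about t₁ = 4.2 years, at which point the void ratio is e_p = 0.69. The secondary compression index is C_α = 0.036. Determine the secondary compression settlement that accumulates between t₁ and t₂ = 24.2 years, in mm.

Secondary compression: S_s = C_α·H/(1+e_p)·log₁₀(t₂/t₁)
S_s = 0.036×3.1/(1+0.69)×log₁₀(24.2/4.2)
    = 0.06604 × 0.7606 = 0.05022 m

S_s ≈ 50.2 mm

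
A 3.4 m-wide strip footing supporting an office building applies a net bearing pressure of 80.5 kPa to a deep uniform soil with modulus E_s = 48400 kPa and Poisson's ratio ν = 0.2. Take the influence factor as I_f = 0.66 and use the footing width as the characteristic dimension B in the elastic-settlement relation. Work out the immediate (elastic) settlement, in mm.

Immediate (elastic) settlement: S_e = q·B·(1−ν²)/E_s · I_f.
S_e = 80.5 × 3.4 × (1 − 0.2²) / 48400 × 0.66
    = 80.5 × 3.4 × 0.96 / 48400 × 0.66
    = 0.003583 m = 3.583 mm

S_e ≈ 3.58 mm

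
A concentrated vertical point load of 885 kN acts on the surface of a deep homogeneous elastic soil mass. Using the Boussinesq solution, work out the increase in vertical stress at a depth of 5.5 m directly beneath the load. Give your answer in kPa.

Δσ_z ≈ 14 kPa

Boussinesq vertical stress below a point load on an elastic half-space:
Δσ_z = 3P/(2πz²) · [1 + (r/z)²]^(−5/2)
r/z = 0/5.5 = 0; [1+(r/z)²]^(−5/2) = 1.
Δσ_z = 3×885/(2π×5.5²) × 1 = 13.969 × 1 = 13.97 kPa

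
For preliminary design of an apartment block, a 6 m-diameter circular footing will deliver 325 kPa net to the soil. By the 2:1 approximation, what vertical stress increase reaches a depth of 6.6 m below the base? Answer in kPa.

By the 2:1 method the load spreads at 1 horizontal : 2 vertical, so at depth z the loaded area has grown by z in each plan dimension:
Δσ ≈ qD²/(D+z)² = 325×6²/(6+6.6)² = 73.696 kPa

Δσ_z ≈ 73.7 kPa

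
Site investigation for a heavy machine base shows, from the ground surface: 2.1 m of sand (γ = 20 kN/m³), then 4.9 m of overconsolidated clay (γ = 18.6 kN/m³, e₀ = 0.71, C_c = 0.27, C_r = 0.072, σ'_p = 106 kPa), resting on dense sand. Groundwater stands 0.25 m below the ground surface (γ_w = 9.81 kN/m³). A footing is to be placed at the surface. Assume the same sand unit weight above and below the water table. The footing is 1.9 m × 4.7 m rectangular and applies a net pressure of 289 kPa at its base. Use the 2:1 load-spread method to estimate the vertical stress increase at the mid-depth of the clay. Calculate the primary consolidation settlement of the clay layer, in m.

S_c ≈ 0.06 m

Mid-depth of clay below the ground surface: z = 2.1 + 4.9/2 = 4.55 m.
Total vertical stress at mid-clay: σ_v = 20×2.1 + 18.6×2.45 = 87.57 kPa.
Pore pressure: u = 9.81×(4.55 − 0.25) = 42.183 kPa.
Initial effective stress: σ'_0 = σ_v − u = 87.57 − 42.183 = 45.387 kPa.
Stress increase at mid-clay by the 2:1 spreading method:
Δσ = qBL/((B+z)(L+z)) = 289×1.9×4.7/((1.9+4.55)(4.7+4.55)) = 43.256 kPa
Final effective stress: σ'_f = 45.387 + 43.256 = 88.643 kPa.
σ'_f = 88.643 ≤ σ'_p = 106 kPa, so the clay remains overconsolidated and only the recompression index applies:
S_c = C_r·H/(1+e₀)·log₁₀(σ'_f/σ'_0) = 0.072×4.9/1.71×log₁₀(88.643/45.387)
    = 0.20632 × 0.29071 = 0.05998 m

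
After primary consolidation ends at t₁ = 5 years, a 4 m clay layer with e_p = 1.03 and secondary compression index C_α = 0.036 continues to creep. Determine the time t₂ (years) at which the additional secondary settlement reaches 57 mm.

S_s = C_α·H/(1+e_p)·log₁₀(t₂/t₁) ⇒ log₁₀(t₂/t₁) = S_s·(1+e_p)/(C_α·H).
log₁₀(t₂/t₁) = 0.057 × (1+1.03) / (0.036×4) = 0.8035
t₂ = t₁ × 10^0.8035 = 5 × 6.361 = 31.81 years

t₂ ≈ 31.8 years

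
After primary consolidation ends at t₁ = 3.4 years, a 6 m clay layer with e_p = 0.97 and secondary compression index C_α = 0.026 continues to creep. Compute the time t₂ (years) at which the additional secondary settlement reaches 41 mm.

t₂ ≈ 11.2 years

S_s = C_α·H/(1+e_p)·log₁₀(t₂/t₁) ⇒ log₁₀(t₂/t₁) = S_s·(1+e_p)/(C_α·H).
log₁₀(t₂/t₁) = 0.041 × (1+0.97) / (0.026×6) = 0.5178
t₂ = t₁ × 10^0.5178 = 3.4 × 3.294 = 11.2 years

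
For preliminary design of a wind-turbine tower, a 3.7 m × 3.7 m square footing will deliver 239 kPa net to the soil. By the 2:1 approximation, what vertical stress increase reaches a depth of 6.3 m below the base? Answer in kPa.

Δσ_z ≈ 32.7 kPa

By the 2:1 method the load spreads at 1 horizontal : 2 vertical, so at depth z the loaded area has grown by z in each plan dimension:
Δσ = qBL/((B+z)(L+z)) = 239×3.7×3.7/((3.7+6.3)(3.7+6.3)) = 32.719 kPa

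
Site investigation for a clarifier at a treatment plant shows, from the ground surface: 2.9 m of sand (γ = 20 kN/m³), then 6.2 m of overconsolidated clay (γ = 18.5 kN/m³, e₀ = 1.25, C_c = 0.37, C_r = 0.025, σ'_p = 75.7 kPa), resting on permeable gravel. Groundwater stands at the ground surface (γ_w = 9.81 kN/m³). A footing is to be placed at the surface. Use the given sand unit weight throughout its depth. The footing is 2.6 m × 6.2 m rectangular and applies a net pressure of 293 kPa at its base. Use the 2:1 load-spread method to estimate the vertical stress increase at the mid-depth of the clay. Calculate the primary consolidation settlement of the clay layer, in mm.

S_c ≈ 139 mm

Mid-depth of clay below the ground surface: z = 2.9 + 6.2/2 = 6 m.
Total vertical stress at mid-clay: σ_v = 20×2.9 + 18.5×3.1 = 115.35 kPa.
Pore pressure: u = 9.81×(6 − 0) = 58.86 kPa.
Initial effective stress: σ'_0 = σ_v − u = 115.35 − 58.86 = 56.49 kPa.
Stress increase at mid-clay by the 2:1 spreading method:
Δσ = qBL/((B+z)(L+z)) = 293×2.6×6.2/((2.6+6)(6.2+6)) = 45.017 kPa
Final effective stress: σ'_f = 56.49 + 45.017 = 101.51 kPa.
σ'_f = 101.51 > σ'_p = 75.7 kPa, so the stress path crosses the preconsolidation pressure — recompression up to σ'_p, then virgin compression beyond:
S_c = H/(1+e₀)·[C_r·log₁₀(σ'_p/σ'_0) + C_c·log₁₀(σ'_f/σ'_p)]
    = 6.2/2.25 × [0.025×log₁₀(75.7/56.49) + 0.37×log₁₀(101.51/75.7)]
    = 2.7556 × [0.0031781 + 0.047143] = 0.1387 m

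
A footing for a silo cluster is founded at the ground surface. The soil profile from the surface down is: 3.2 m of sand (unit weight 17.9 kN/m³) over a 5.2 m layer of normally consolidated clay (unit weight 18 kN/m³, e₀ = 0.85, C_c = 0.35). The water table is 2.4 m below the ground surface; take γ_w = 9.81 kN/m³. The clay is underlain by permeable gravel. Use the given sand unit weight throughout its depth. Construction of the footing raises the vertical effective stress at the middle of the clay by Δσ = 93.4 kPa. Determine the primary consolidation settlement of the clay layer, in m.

Mid-depth of clay below the ground surface: z = 3.2 + 5.2/2 = 5.8 m.
Total vertical stress at mid-clay: σ_v = 17.9×3.2 + 18×2.6 = 104.08 kPa.
Pore pressure: u = 9.81×(5.8 − 2.4) = 33.354 kPa.
Initial effective stress: σ'_0 = σ_v − u = 104.08 − 33.354 = 70.726 kPa.
Final effective stress: σ'_f = σ'_0 + Δσ = 70.726 + 93.4 = 164.13 kPa.
Normally consolidated clay, so the full stress increment lies on the virgin compression line:
S_c = C_c·H/(1+e₀)·log₁₀(σ'_f/σ'_0) = 0.35×5.2/(1+0.85)×log₁₀(164.13/70.726)
    = 0.98378 × 0.36561 = 0.3597 m

S_c ≈ 0.36 m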